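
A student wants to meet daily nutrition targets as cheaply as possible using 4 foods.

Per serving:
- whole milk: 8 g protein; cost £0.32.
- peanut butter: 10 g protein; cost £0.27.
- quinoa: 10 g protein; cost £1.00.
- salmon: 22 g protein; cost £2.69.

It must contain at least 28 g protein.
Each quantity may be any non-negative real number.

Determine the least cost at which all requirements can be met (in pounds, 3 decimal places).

£0.756

Let x1 = servings of whole milk, x2 = servings of peanut butter, x3 = servings of quinoa, x4 = servings of salmon.
Minimise 0.32x1 + 0.27x2 + 1x3 + 2.69x4 with:
  8x1 + 10x2 + 10x3 + 22x4 ≥ 28   (protein)
  x1, x2, x3, x4 ≥ 0.
The minimum-cost mix takes nothing from whole milk, quinoa, salmon — only peanut butter. Binding constraint: protein.
Optimal quantities: peanut butter = 2.8 servings.
Cost = 0.27·2.8 = 0.75600.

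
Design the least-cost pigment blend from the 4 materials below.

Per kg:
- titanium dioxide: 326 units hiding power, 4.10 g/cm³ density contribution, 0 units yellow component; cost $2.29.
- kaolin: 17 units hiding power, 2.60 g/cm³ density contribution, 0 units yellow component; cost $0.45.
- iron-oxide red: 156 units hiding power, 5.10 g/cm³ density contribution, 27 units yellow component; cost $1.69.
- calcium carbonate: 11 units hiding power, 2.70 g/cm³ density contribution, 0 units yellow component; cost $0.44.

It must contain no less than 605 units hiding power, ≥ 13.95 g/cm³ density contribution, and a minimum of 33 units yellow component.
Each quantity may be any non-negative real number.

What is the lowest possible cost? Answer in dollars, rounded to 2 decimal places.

$5.32

Let x1 = kg of titanium dioxide, x2 = kg of kaolin, x3 = kg of iron-oxide red, x4 = kg of calcium carbonate.
Minimize 2.29x1 + 0.45x2 + 1.69x3 + 0.44x4 subject to:
  326x1 + 17x2 + 156x3 + 11x4 ≥ 605   (hiding power)
  4.1x1 + 2.6x2 + 5.1x3 + 2.7x4 ≥ 13.95   (density contribution)
  27x3 ≥ 33   (yellow component)
  x1, x2, x3, x4 ≥ 0.
The cheapest feasible vertex uses only titanium dioxide, kaolin, iron-oxide red; calcium carbonate is not used. The hiding power, density contribution, yellow component requirements are met with equality.
Optimal quantities: titanium dioxide = 1.216 kg, kaolin = 1.05 kg, iron-oxide red = 1.222 kg.
Total cost: 2.29·1.216 + 0.45·1.05 + 1.69·1.222 = 5.3223.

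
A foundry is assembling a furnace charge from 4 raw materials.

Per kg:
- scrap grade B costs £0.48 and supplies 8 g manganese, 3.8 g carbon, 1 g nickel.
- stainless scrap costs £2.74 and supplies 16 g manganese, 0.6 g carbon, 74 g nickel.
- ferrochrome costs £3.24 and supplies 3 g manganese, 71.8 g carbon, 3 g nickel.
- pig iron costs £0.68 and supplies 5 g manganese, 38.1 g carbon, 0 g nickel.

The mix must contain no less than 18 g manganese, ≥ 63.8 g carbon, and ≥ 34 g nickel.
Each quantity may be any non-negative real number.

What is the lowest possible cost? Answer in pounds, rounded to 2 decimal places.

£2.51

Let x1 = kg of scrap grade B, x2 = kg of stainless scrap, x3 = kg of ferrochrome, x4 = kg of pig iron.
Minimize 0.48x1 + 2.74x2 + 3.24x3 + 0.68x4 with:
  8x1 + 16x2 + 3x3 + 5x4 ≥ 18   (manganese)
  3.8x1 + 0.6x2 + 71.8x3 + 38.1x4 ≥ 63.8   (carbon)
  1x1 + 74x2 + 3x3 ≥ 34   (nickel)
  x1, x2, x3, x4 ≥ 0.
The optimal basis is {scrap grade B, stainless scrap, pig iron}; ferrochrome drops out. The manganese, carbon, nickel requirements are met with equality.
Solving gives x1 = 0.3173, x2 = 0.4552, x4 = 1.636.
Cost = 0.48·0.3173 + 2.74·0.4552 + 0.68·1.636 = 2.5120.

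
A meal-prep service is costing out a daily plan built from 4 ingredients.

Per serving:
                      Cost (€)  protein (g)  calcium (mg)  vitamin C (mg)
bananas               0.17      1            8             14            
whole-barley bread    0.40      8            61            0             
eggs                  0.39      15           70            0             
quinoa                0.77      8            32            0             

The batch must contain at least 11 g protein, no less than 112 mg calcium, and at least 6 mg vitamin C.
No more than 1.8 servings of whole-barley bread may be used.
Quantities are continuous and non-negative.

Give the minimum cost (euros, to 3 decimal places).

Treat it as an LP. Let x1 = servings of bananas, x2 = servings of whole-barley bread, x3 = servings of eggs, x4 = servings of quinoa.
Minimize 0.17x1 + 0.4x2 + 0.39x3 + 0.77x4 subject to:
  1x1 + 8x2 + 15x3 + 8x4 ≥ 11   (protein)
  8x1 + 61x2 + 70x3 + 32x4 ≥ 112   (calcium)
  14x1 ≥ 6   (vitamin C)
  x2 ≤ 1.8
  x1, x2, x3, x4 ≥ 0.
At the optimum only bananas, eggs are positive (whole-barley bread, quinoa = 0). The calcium and vitamin C requirements are met with equality.
That vertex is x1 = 0.4286, x3 = 1.551.
Total cost: 0.17·0.4286 + 0.39·1.551 = 0.67775.

€0.678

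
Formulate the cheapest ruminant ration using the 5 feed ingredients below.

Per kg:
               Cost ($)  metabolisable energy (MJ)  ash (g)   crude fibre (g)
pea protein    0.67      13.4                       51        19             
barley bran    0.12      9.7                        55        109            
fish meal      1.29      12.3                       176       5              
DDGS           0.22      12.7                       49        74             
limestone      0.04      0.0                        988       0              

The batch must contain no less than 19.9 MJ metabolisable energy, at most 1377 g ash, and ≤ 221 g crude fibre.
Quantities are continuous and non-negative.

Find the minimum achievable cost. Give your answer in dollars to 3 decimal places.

$0.249

Set it up as a linear program. Let x1 = kg of pea protein, x2 = kg of barley bran, x3 = kg of fish meal, x4 = kg of DDGS, x5 = kg of limestone.
Minimize 0.67x1 + 0.12x2 + 1.29x3 + 0.22x4 + 0.04x5 s.t.:
  13.4x1 + 9.7x2 + 12.3x3 + 12.7x4 ≥ 19.9   (metabolisable energy)
  51x1 + 55x2 + 176x3 + 49x4 + 988x5 ≤ 1377   (ash)
  19x1 + 109x2 + 5x3 + 74x4 ≤ 221   (crude fibre)
  x1, x2, x3, x4, x5 ≥ 0.
The cheapest feasible vertex uses only barley bran, DDGS; pea protein, fish meal, limestone are not used. Binding constraints: metabolisable energy and crude fibre.
Solving gives x2 = 2.002, x4 = 0.03811.
Objective = 0.12·2.002 + 0.22·0.03811 = 0.24862.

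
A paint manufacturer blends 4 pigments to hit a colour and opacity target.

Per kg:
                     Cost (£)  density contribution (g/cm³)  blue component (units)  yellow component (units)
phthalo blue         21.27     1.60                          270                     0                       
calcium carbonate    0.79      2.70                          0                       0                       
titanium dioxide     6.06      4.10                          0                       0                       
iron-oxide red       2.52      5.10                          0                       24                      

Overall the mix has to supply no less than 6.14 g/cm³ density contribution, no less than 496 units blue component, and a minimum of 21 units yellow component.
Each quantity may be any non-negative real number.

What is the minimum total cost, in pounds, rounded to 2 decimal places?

£41.28

Set it up as a linear program. Let x1 = kg of phthalo blue, x2 = kg of calcium carbonate, x3 = kg of titanium dioxide, x4 = kg of iron-oxide red.
min 21.27x1 + 0.79x2 + 6.06x3 + 2.52x4 subject to:
  1.6x1 + 2.7x2 + 4.1x3 + 5.1x4 ≥ 6.14   (density contribution)
  270x1 ≥ 496   (blue component)
  24x4 ≥ 21   (yellow component)
  x1, x2, x3, x4 ≥ 0.
The cheapest feasible vertex uses only phthalo blue, iron-oxide red; calcium carbonate, titanium dioxide are not used. The blue component and yellow component requirements are met with equality.
That vertex is x1 = 1.837, x4 = 0.875.
Objective = 21.27·1.837 + 2.52·0.875 = 41.2780.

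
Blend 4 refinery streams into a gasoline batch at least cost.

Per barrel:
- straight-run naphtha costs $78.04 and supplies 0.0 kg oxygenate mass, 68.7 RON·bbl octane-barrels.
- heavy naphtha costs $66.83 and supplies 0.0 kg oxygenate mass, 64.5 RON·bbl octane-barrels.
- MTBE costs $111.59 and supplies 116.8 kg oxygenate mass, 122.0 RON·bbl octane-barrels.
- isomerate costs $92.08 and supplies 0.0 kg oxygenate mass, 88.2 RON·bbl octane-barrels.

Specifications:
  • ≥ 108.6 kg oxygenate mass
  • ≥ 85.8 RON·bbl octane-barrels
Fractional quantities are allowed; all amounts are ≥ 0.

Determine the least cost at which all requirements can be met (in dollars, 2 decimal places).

Treat it as an LP. Let x1 = barrels of straight-run naphtha, x2 = barrels of heavy naphtha, x3 = barrels of MTBE, x4 = barrels of isomerate.
Minimize 78.04x1 + 66.83x2 + 111.59x3 + 92.08x4 subject to:
  116.8x3 ≥ 108.6   (oxygenate mass)
  68.7x1 + 64.5x2 + 122x3 + 88.2x4 ≥ 85.8   (octane-barrels)
  x1, x2, x3, x4 ≥ 0.
At the optimum only MTBE is positive (straight-run naphtha, heavy naphtha, isomerate = 0). The oxygenate mass requirement is met with equality.
That vertex is x3 = 0.9298.
Cost = 111.59·0.9298 = 103.7564.

$103.76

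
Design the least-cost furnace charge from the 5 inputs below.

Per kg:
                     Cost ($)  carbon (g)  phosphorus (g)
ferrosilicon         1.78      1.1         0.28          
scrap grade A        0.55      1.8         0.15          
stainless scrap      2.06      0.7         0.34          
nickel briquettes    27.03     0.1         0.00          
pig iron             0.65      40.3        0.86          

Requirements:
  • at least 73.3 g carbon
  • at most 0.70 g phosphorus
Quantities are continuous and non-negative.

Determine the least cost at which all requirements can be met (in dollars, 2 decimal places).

$10947.05

Set it up as a linear program. Let x1 = kg of ferrosilicon, x2 = kg of scrap grade A, x3 = kg of stainless scrap, x4 = kg of nickel briquettes, x5 = kg of pig iron.
Minimize 1.78x1 + 0.55x2 + 2.06x3 + 27.03x4 + 0.65x5 with:
  1.1x1 + 1.8x2 + 0.7x3 + 0.1x4 + 40.3x5 ≥ 73.3   (carbon)
  0.28x1 + 0.15x2 + 0.34x3 + 0.86x5 ≤ 0.7   (phosphorus)
  x1, x2, x3, x4, x5 ≥ 0.
The cheapest feasible vertex uses only nickel briquettes, pig iron; ferrosilicon, scrap grade A, stainless scrap are not used. The carbon and phosphorus requirements are met with equality.
Solving gives x4 = 404.9767, x5 = 0.8139535.
Cost = 27.03·404.9767 + 0.65·0.8139535 = 10947.0493.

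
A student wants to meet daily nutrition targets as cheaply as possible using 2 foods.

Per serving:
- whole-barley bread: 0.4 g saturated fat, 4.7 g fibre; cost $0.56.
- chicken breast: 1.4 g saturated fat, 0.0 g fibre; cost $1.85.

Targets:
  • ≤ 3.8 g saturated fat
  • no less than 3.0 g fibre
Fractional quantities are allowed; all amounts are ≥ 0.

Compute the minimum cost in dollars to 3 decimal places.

$0.357

Treat it as an LP. Let x1 = servings of whole-barley bread, x2 = servings of chicken breast.
Minimize 0.56x1 + 1.85x2 with:
  0.4x1 + 1.4x2 ≤ 3.8   (saturated fat)
  4.7x1 ≥ 3   (fibre)
  x1, x2 ≥ 0.
The cheapest feasible vertex uses only whole-barley bread; chicken breast is not used. There the fibre constraint is tight.
Optimal quantities: whole-barley bread = 0.6383 servings.
Hence cost = 0.56·0.6383 = $0.35745.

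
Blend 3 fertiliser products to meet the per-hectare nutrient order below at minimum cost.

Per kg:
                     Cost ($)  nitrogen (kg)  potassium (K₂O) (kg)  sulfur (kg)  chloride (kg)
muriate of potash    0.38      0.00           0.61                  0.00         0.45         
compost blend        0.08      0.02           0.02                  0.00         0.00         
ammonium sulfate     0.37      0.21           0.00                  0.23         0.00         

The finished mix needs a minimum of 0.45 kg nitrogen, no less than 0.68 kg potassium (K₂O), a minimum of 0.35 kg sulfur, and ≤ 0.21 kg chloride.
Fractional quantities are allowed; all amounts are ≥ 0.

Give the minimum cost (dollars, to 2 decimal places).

Let x1 = kg of muriate of potash, x2 = kg of compost blend, x3 = kg of ammonium sulfate.
min 0.38x1 + 0.08x2 + 0.37x3 s.t.:
  0.02x2 + 0.21x3 ≥ 0.45   (nitrogen)
  0.61x1 + 0.02x2 ≥ 0.68   (potassium (K₂O))
  0.23x3 ≥ 0.35   (sulfur)
  0.45x1 ≤ 0.21   (chloride)
  x1, x2, x3 ≥ 0.
All 3 inputs are positive at the optimum. The potassium (K₂O), sulfur, chloride requirements are met with equality.
Optimal quantities: muriate of potash = 0.4667 kg, compost blend = 19.77 kg, ammonium sulfate = 1.522 kg.
Hence cost = 0.38·0.4667 + 0.08·19.77 + 0.37·1.522 = $2.3221.

$2.32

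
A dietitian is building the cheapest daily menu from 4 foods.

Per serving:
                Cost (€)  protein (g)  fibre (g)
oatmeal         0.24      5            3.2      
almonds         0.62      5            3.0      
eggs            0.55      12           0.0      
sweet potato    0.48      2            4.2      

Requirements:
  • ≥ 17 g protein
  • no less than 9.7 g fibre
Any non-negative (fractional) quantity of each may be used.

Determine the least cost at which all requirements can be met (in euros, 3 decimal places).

€0.812

Set it up as a linear program. Let x1 = servings of oatmeal, x2 = servings of almonds, x3 = servings of eggs, x4 = servings of sweet potato.
Minimize 0.24x1 + 0.62x2 + 0.55x3 + 0.48x4 s.t.:
  5x1 + 5x2 + 12x3 + 2x4 ≥ 17   (protein)
  3.2x1 + 3x2 + 4.2x4 ≥ 9.7   (fibre)
  x1, x2, x3, x4 ≥ 0.
The optimal basis is {oatmeal, eggs}; almonds, sweet potato drop out. There the protein and fibre constraints are tight.
That vertex is x1 = 3.031, x3 = 0.1536.
Hence cost = 0.24·3.031 + 0.55·0.1536 = €0.81192.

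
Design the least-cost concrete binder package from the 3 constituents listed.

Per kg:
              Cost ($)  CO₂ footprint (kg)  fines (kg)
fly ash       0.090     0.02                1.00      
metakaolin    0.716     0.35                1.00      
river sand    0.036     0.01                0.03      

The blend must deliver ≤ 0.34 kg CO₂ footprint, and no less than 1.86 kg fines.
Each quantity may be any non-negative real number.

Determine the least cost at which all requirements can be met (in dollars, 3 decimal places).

$0.167

Set it up as a linear program. Let x1 = kg of fly ash, x2 = kg of metakaolin, x3 = kg of river sand.
Minimize 0.09x1 + 0.716x2 + 0.036x3 with:
  0.02x1 + 0.35x2 + 0.01x3 ≤ 0.34   (CO₂ footprint)
  1x1 + 1x2 + 0.03x3 ≥ 1.86   (fines)
  x1, x2, x3 ≥ 0.
The cheapest feasible vertex uses only fly ash; metakaolin, river sand are not used. Binding constraint: fines.
So fly ash = 1.86 kg.
Hence cost = 0.09·1.86 = $0.16740.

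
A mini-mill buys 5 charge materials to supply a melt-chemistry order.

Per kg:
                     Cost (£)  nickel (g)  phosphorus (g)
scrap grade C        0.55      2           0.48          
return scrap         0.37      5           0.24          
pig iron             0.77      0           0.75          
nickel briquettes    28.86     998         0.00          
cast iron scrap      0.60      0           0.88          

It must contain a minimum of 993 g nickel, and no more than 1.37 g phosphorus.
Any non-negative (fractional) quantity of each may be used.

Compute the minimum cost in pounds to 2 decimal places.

Let x1 = kg of scrap grade C, x2 = kg of return scrap, x3 = kg of pig iron, x4 = kg of nickel briquettes, x5 = kg of cast iron scrap.
Minimize 0.55x1 + 0.37x2 + 0.77x3 + 28.86x4 + 0.6x5 s.t.:
  2x1 + 5x2 + 998x4 ≥ 993   (nickel)
  0.48x1 + 0.24x2 + 0.75x3 + 0.88x5 ≤ 1.37   (phosphorus)
  x1, x2, x3, x4, x5 ≥ 0.
The cheapest feasible vertex uses only nickel briquettes; scrap grade C, return scrap, pig iron, cast iron scrap are not used. The nickel requirement is met with equality.
Solving gives x4 = 0.995.
Hence cost = 28.86·0.995 = £28.7157.

£28.72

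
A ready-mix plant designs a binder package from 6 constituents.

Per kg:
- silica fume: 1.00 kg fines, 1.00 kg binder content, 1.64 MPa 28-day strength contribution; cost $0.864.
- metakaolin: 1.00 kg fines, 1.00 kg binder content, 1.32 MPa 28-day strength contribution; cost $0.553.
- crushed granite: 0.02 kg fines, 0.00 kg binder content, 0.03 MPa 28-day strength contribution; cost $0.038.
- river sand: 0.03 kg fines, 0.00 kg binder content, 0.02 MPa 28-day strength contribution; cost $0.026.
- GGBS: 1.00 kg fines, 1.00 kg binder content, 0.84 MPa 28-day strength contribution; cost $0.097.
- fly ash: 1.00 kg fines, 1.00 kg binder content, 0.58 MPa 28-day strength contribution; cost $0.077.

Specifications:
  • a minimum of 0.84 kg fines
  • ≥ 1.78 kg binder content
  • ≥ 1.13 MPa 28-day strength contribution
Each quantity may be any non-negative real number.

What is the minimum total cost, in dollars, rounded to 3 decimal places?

$0.145

Let x1 = kg of silica fume, x2 = kg of metakaolin, x3 = kg of crushed granite, x4 = kg of river sand, x5 = kg of GGBS, x6 = kg of fly ash.
min 0.864x1 + 0.553x2 + 0.038x3 + 0.026x4 + 0.097x5 + 0.077x6 with:
  1x1 + 1x2 + 0.02x3 + 0.03x4 + 1x5 + 1x6 ≥ 0.84   (fines)
  1x1 + 1x2 + 1x5 + 1x6 ≥ 1.78   (binder content)
  1.64x1 + 1.32x2 + 0.03x3 + 0.02x4 + 0.84x5 + 0.58x6 ≥ 1.13   (28-day strength contribution)
  x1, x2, x3, x4, x5, x6 ≥ 0.
The cheapest feasible vertex uses only GGBS, fly ash; silica fume, metakaolin, crushed granite, river sand are not used. Binding constraints: binder content and 28-day strength contribution.
Optimal quantities: GGBS = 0.3754 kg, fly ash = 1.405 kg.
Objective = 0.097·0.3754 + 0.077·1.405 = 0.14460.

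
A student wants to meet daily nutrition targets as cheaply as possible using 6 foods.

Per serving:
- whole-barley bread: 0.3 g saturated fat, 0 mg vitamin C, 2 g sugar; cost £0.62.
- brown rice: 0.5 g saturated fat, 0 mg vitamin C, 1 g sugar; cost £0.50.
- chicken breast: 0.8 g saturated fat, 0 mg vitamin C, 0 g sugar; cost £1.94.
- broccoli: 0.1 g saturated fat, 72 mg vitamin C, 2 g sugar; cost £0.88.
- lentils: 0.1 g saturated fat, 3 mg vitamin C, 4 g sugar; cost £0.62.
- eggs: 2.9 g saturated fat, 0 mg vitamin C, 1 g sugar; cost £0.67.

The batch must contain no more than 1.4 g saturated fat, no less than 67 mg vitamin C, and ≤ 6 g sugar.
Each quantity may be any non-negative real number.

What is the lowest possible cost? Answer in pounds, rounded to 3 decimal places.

£0.819

Let x1 = servings of whole-barley bread, x2 = servings of brown rice, x3 = servings of chicken breast, x4 = servings of broccoli, x5 = servings of lentils, x6 = servings of eggs.
min 0.62x1 + 0.5x2 + 1.94x3 + 0.88x4 + 0.62x5 + 0.67x6 with:
  0.3x1 + 0.5x2 + 0.8x3 + 0.1x4 + 0.1x5 + 2.9x6 ≤ 1.4   (saturated fat)
  72x4 + 3x5 ≥ 67   (vitamin C)
  2x1 + 1x2 + 2x4 + 4x5 + 1x6 ≤ 6   (sugar)
  x1, x2, x3, x4, x5, x6 ≥ 0.
The cheapest feasible vertex uses only broccoli; whole-barley bread, brown rice, chicken breast, lentils, eggs are not used. Binding constraint: vitamin C.
That vertex is x4 = 0.9306.
Objective = 0.88·0.9306 = 0.81893.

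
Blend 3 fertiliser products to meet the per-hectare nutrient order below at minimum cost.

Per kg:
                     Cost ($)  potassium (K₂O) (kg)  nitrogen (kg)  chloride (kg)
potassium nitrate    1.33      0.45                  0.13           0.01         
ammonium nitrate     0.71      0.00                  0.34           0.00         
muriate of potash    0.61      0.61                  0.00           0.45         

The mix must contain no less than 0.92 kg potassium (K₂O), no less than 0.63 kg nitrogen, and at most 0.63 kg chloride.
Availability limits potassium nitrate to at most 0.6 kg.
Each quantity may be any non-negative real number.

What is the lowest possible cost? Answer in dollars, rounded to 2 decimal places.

Let x1 = kg of potassium nitrate, x2 = kg of ammonium nitrate, x3 = kg of muriate of potash.
min 1.33x1 + 0.71x2 + 0.61x3 s.t.:
  0.45x1 + 0.61x3 ≥ 0.92   (potassium (K₂O))
  0.13x1 + 0.34x2 ≥ 0.63   (nitrogen)
  0.01x1 + 0.45x3 ≤ 0.63   (chloride)
  x1 ≤ 0.6
  x1, x2, x3 ≥ 0.
All 3 inputs are positive at the optimum. The potassium (K₂O), nitrogen, chloride requirements are met with equality.
That vertex is x1 = 0.1512, x2 = 1.795, x3 = 1.397.
Objective = 1.33·0.1512 + 0.71·1.795 + 0.61·1.397 = 2.3277.

$2.33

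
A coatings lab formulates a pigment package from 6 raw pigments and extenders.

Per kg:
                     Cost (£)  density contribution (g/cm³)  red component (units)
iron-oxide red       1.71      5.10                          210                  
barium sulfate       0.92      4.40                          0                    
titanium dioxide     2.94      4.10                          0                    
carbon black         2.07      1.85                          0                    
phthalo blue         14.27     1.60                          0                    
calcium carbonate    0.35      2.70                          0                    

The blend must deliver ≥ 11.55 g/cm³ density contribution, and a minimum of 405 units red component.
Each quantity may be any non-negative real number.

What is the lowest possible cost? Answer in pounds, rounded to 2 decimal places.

£3.52

Let x1 = kg of iron-oxide red, x2 = kg of barium sulfate, x3 = kg of titanium dioxide, x4 = kg of carbon black, x5 = kg of phthalo blue, x6 = kg of calcium carbonate.
min 1.71x1 + 0.92x2 + 2.94x3 + 2.07x4 + 14.27x5 + 0.35x6 subject to:
  5.1x1 + 4.4x2 + 4.1x3 + 1.85x4 + 1.6x5 + 2.7x6 ≥ 11.55   (density contribution)
  210x1 ≥ 405   (red component)
  x1, x2, x3, x4, x5, x6 ≥ 0.
The optimal basis is {iron-oxide red, calcium carbonate}; barium sulfate, titanium dioxide, carbon black, phthalo blue drop out. There the density contribution and red component constraints are tight.
That vertex is x1 = 1.929, x6 = 0.6349.
Total cost: 1.71·1.929 + 0.35·0.6349 = 3.5208.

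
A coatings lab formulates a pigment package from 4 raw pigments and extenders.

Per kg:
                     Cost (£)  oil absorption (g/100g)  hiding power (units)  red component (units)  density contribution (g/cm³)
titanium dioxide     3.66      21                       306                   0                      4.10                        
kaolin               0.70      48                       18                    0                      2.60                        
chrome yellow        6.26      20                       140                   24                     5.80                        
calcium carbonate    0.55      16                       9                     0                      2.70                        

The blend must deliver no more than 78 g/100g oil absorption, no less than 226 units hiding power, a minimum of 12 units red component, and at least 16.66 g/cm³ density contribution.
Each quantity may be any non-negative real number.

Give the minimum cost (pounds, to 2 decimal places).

£10.72

Let x1 = kg of titanium dioxide, x2 = kg of kaolin, x3 = kg of chrome yellow, x4 = kg of calcium carbonate.
Minimise 3.66x1 + 0.7x2 + 6.26x3 + 0.55x4 s.t.:
  21x1 + 48x2 + 20x3 + 16x4 ≤ 78   (oil absorption)
  306x1 + 18x2 + 140x3 + 9x4 ≥ 226   (hiding power)
  24x3 ≥ 12   (red component)
  4.1x1 + 2.6x2 + 5.8x3 + 2.7x4 ≥ 16.66   (density contribution)
  x1, x2, x3, x4 ≥ 0.
The optimal basis is {chrome yellow, calcium carbonate}; titanium dioxide, kaolin drop out. Binding constraints: oil absorption and density contribution.
Solving gives x3 = 1.442, x4 = 3.072.
Hence cost = 6.26·1.442 + 0.55·3.072 = £10.7165.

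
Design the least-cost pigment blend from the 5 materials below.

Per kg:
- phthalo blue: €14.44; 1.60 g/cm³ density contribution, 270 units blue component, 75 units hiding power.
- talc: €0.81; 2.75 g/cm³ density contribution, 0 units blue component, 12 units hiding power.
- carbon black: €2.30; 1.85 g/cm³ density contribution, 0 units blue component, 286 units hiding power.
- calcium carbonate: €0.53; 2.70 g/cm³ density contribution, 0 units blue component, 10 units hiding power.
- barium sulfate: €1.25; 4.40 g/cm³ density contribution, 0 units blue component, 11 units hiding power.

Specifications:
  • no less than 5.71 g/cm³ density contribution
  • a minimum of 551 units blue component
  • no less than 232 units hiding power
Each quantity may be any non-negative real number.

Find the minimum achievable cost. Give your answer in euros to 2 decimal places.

Let x1 = kg of phthalo blue, x2 = kg of talc, x3 = kg of carbon black, x4 = kg of calcium carbonate, x5 = kg of barium sulfate.
min 14.44x1 + 0.81x2 + 2.3x3 + 0.53x4 + 1.25x5 s.t.:
  1.6x1 + 2.75x2 + 1.85x3 + 2.7x4 + 4.4x5 ≥ 5.71   (density contribution)
  270x1 ≥ 551   (blue component)
  75x1 + 12x2 + 286x3 + 10x4 + 11x5 ≥ 232   (hiding power)
  x1, x2, x3, x4, x5 ≥ 0.
The cheapest feasible vertex uses only phthalo blue, carbon black, calcium carbonate; talc, barium sulfate are not used. The density contribution, blue component, hiding power requirements are met with equality.
Optimal quantities: phthalo blue = 2.0407 kg, carbon black = 0.25037 kg, calcium carbonate = 0.73394 kg.
Hence cost = 14.44·2.0407 + 2.3·0.25037 + 0.53·0.73394 = €30.4325.

€30.43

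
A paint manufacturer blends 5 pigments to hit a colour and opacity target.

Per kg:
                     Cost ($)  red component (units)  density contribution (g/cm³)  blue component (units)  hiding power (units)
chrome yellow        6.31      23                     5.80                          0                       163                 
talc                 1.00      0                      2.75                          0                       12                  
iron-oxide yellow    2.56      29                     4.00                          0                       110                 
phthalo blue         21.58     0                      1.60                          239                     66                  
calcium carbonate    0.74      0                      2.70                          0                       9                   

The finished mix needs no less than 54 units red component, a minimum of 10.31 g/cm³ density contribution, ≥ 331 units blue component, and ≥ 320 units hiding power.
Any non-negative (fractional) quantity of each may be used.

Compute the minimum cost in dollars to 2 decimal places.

Let x1 = kg of chrome yellow, x2 = kg of talc, x3 = kg of iron-oxide yellow, x4 = kg of phthalo blue, x5 = kg of calcium carbonate.
min 6.31x1 + 1x2 + 2.56x3 + 21.58x4 + 0.74x5 subject to:
  23x1 + 29x3 ≥ 54   (red component)
  5.8x1 + 2.75x2 + 4x3 + 1.6x4 + 2.7x5 ≥ 10.31   (density contribution)
  239x4 ≥ 331   (blue component)
  163x1 + 12x2 + 110x3 + 66x4 + 9x5 ≥ 320   (hiding power)
  x1, x2, x3, x4, x5 ≥ 0.
The optimal basis is {iron-oxide yellow, phthalo blue}; chrome yellow, talc, calcium carbonate drop out. Binding constraints: blue component and hiding power.
Solving gives x3 = 2.078, x4 = 1.385.
Hence cost = 2.56·2.078 + 21.58·1.385 = $35.2080.

$35.21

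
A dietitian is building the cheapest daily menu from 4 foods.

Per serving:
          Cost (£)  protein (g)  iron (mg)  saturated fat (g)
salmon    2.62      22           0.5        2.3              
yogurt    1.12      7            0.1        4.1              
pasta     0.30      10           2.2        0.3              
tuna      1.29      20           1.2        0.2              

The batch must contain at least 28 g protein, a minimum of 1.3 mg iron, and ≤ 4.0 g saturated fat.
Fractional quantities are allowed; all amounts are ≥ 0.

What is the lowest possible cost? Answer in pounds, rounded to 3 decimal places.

Let x1 = servings of salmon, x2 = servings of yogurt, x3 = servings of pasta, x4 = servings of tuna.
Minimise 2.62x1 + 1.12x2 + 0.3x3 + 1.29x4 subject to:
  22x1 + 7x2 + 10x3 + 20x4 ≥ 28   (protein)
  0.5x1 + 0.1x2 + 2.2x3 + 1.2x4 ≥ 1.3   (iron)
  2.3x1 + 4.1x2 + 0.3x3 + 0.2x4 ≤ 4   (saturated fat)
  x1, x2, x3, x4 ≥ 0.
The optimal basis is {pasta}; salmon, yogurt, tuna drop out. The protein requirement is met with equality.
Solving gives x3 = 2.8.
Objective = 0.3·2.8 = 0.84000.

£0.840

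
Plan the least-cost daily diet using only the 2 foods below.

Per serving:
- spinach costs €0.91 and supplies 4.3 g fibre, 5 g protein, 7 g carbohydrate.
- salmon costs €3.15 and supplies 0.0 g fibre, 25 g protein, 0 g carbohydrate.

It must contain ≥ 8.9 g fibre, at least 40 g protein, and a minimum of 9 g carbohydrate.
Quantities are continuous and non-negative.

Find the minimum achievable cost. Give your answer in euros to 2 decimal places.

€5.62

Set it up as a linear program. Let x1 = servings of spinach, x2 = servings of salmon.
Minimise 0.91x1 + 3.15x2 subject to:
  4.3x1 ≥ 8.9   (fibre)
  5x1 + 25x2 ≥ 40   (protein)
  7x1 ≥ 9   (carbohydrate)
  x1, x2 ≥ 0.
Both inputs are positive at the optimum. The fibre and protein requirements are met with equality.
So spinach = 2.07 servings, salmon = 1.186 servings.
Total cost: 0.91·2.07 + 3.15·1.186 = 5.6196.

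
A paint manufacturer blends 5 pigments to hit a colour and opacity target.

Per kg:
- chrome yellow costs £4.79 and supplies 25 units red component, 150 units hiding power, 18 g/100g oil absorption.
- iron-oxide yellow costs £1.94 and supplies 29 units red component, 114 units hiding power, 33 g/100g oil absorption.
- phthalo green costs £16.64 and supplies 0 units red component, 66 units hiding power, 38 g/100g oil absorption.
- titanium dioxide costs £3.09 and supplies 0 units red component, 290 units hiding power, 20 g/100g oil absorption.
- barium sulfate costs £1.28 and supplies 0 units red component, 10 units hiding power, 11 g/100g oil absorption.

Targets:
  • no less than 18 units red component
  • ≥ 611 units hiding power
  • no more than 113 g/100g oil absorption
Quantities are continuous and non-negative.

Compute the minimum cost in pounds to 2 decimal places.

£6.96

Treat it as an LP. Let x1 = kg of chrome yellow, x2 = kg of iron-oxide yellow, x3 = kg of phthalo green, x4 = kg of titanium dioxide, x5 = kg of barium sulfate.
Minimize 4.79x1 + 1.94x2 + 16.64x3 + 3.09x4 + 1.28x5 with:
  25x1 + 29x2 ≥ 18   (red component)
  150x1 + 114x2 + 66x3 + 290x4 + 10x5 ≥ 611   (hiding power)
  18x1 + 33x2 + 38x3 + 20x4 + 11x5 ≤ 113   (oil absorption)
  x1, x2, x3, x4, x5 ≥ 0.
The cheapest feasible vertex uses only iron-oxide yellow, titanium dioxide; chrome yellow, phthalo green, barium sulfate are not used. Binding constraints: red component and hiding power.
Optimal quantities: iron-oxide yellow = 0.6207 kg, titanium dioxide = 1.863 kg.
Total cost: 1.94·0.6207 + 3.09·1.863 = 6.9608.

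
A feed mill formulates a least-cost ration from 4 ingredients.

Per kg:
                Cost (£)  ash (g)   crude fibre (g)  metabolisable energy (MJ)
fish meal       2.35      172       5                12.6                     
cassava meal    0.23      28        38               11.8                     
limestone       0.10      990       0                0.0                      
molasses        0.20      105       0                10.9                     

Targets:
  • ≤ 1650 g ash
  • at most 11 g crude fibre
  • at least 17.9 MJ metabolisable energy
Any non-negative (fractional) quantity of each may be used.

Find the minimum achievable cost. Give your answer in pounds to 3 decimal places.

Treat it as an LP. Let x1 = kg of fish meal, x2 = kg of cassava meal, x3 = kg of limestone, x4 = kg of molasses.
Minimise 2.35x1 + 0.23x2 + 0.1x3 + 0.2x4 with:
  172x1 + 28x2 + 990x3 + 105x4 ≤ 1650   (ash)
  5x1 + 38x2 ≤ 11   (crude fibre)
  12.6x1 + 11.8x2 + 10.9x4 ≥ 17.9   (metabolisable energy)
  x1, x2, x3, x4 ≥ 0.
At the optimum only molasses is positive (fish meal, cassava meal, limestone = 0). Binding constraint: metabolisable energy.
That vertex is x4 = 1.642.
Cost = 0.2·1.642 = 0.32840.

£0.328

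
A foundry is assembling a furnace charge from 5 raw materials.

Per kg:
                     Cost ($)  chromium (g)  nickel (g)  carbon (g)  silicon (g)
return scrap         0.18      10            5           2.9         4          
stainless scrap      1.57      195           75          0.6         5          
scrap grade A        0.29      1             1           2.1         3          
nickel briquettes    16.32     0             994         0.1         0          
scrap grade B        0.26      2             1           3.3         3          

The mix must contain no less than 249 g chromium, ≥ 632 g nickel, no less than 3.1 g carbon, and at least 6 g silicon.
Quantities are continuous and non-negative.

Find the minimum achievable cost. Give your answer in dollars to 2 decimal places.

$10.87

This is a linear program. Let x1 = kg of return scrap, x2 = kg of stainless scrap, x3 = kg of scrap grade A, x4 = kg of nickel briquettes, x5 = kg of scrap grade B.
Minimize 0.18x1 + 1.57x2 + 0.29x3 + 16.32x4 + 0.26x5 subject to:
  10x1 + 195x2 + 1x3 + 2x5 ≥ 249   (chromium)
  5x1 + 75x2 + 1x3 + 994x4 + 1x5 ≥ 632   (nickel)
  2.9x1 + 0.6x2 + 2.1x3 + 0.1x4 + 3.3x5 ≥ 3.1   (carbon)
  4x1 + 5x2 + 3x3 + 3x5 ≥ 6   (silicon)
  x1, x2, x3, x4, x5 ≥ 0.
The cheapest feasible vertex uses only return scrap, stainless scrap, nickel briquettes; scrap grade A, scrap grade B are not used. There the chromium, nickel, carbon constraints are tight.
Optimal quantities: return scrap = 0.7946 kg, stainless scrap = 1.236 kg, nickel briquettes = 0.5385 kg.
Hence cost = 0.18·0.7946 + 1.57·1.236 + 16.32·0.5385 = $10.8719.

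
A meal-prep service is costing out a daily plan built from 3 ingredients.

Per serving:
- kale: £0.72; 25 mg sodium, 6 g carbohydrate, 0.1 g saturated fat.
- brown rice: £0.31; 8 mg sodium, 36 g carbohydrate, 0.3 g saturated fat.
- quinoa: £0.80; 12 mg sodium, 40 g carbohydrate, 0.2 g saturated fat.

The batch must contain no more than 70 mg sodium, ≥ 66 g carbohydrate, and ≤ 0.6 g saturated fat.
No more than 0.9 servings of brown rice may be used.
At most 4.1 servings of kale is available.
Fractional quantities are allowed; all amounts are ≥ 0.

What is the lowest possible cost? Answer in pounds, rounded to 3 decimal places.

Treat it as an LP. Let x1 = servings of kale, x2 = servings of brown rice, x3 = servings of quinoa.
min 0.72x1 + 0.31x2 + 0.8x3 s.t.:
  25x1 + 8x2 + 12x3 ≤ 70   (sodium)
  6x1 + 36x2 + 40x3 ≥ 66   (carbohydrate)
  0.1x1 + 0.3x2 + 0.2x3 ≤ 0.6   (saturated fat)
  x2 ≤ 0.9
  x1 ≤ 4.1
  x1, x2, x3 ≥ 0.
The minimum-cost mix takes nothing from kale — only brown rice, quinoa. The carbohydrate and the brown rice cap requirements are met with equality.
That vertex is x2 = 0.9, x3 = 0.84.
Hence cost = 0.31·0.9 + 0.8·0.84 = £0.95100.

£0.951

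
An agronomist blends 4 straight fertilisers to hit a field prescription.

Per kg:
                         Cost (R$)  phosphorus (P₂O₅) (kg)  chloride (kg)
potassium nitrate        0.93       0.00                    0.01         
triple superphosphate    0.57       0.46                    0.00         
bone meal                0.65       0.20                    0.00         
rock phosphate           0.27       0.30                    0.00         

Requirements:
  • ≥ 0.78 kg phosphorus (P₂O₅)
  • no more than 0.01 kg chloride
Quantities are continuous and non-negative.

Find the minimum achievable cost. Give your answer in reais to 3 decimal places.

R$0.702

Treat it as an LP. Let x1 = kg of potassium nitrate, x2 = kg of triple superphosphate, x3 = kg of bone meal, x4 = kg of rock phosphate.
Minimize 0.93x1 + 0.57x2 + 0.65x3 + 0.27x4 subject to:
  0.46x2 + 0.2x3 + 0.3x4 ≥ 0.78   (phosphorus (P₂O₅))
  0.01x1 ≤ 0.01   (chloride)
  x1, x2, x3, x4 ≥ 0.
The minimum-cost mix takes nothing from potassium nitrate, triple superphosphate, bone meal — only rock phosphate. Binding constraint: phosphorus (P₂O₅).
Optimal quantities: rock phosphate = 2.6 kg.
Total cost: 0.27·2.6 = 0.70200.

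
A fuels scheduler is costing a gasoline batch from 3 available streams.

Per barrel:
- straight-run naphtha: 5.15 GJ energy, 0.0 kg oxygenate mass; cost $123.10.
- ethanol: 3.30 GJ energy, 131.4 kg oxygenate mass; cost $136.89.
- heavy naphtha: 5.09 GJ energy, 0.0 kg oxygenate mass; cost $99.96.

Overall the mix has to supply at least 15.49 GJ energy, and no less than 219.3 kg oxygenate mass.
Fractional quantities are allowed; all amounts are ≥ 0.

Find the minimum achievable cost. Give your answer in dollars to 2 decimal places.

$424.50

This is a linear program. Let x1 = barrels of straight-run naphtha, x2 = barrels of ethanol, x3 = barrels of heavy naphtha.
Minimize 123.1x1 + 136.89x2 + 99.96x3 s.t.:
  5.15x1 + 3.3x2 + 5.09x3 ≥ 15.49   (energy)
  131.4x2 ≥ 219.3   (oxygenate mass)
  x1, x2, x3 ≥ 0.
The minimum-cost mix takes nothing from straight-run naphtha — only ethanol, heavy naphtha. The energy and oxygenate mass requirements are met with equality.
Optimal quantities: ethanol = 1.6689 barrels, heavy naphtha = 1.9612 barrels.
Total cost: 136.89·1.6689 + 99.96·1.9612 = 424.4973.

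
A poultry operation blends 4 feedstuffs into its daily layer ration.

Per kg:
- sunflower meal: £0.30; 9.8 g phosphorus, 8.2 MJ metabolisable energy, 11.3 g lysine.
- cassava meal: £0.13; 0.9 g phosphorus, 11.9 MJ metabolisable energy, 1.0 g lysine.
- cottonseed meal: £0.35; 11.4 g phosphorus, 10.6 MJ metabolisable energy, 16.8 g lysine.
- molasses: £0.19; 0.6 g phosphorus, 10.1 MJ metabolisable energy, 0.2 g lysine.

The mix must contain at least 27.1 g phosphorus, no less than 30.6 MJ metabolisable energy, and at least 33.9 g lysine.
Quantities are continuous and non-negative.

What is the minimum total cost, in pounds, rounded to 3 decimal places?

This is a linear program. Let x1 = kg of sunflower meal, x2 = kg of cassava meal, x3 = kg of cottonseed meal, x4 = kg of molasses.
Minimise 0.3x1 + 0.13x2 + 0.35x3 + 0.19x4 with:
  9.8x1 + 0.9x2 + 11.4x3 + 0.6x4 ≥ 27.1   (phosphorus)
  8.2x1 + 11.9x2 + 10.6x3 + 10.1x4 ≥ 30.6   (metabolisable energy)
  11.3x1 + 1x2 + 16.8x3 + 0.2x4 ≥ 33.9   (lysine)
  x1, x2, x3, x4 ≥ 0.
The minimum-cost mix takes nothing from sunflower meal, molasses — only cassava meal, cottonseed meal. The phosphorus and metabolisable energy requirements are met with equality.
So cassava meal = 0.4883 kg, cottonseed meal = 2.339 kg.
Objective = 0.13·0.4883 + 0.35·2.339 = 0.88213.

£0.882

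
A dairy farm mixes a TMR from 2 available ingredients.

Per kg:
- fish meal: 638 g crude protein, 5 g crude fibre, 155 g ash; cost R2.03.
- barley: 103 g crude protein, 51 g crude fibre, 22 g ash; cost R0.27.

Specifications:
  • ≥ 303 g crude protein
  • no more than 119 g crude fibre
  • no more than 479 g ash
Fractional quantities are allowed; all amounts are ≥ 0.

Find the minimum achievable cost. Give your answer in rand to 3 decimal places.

Let x1 = kg of fish meal, x2 = kg of barley.
Minimize 2.03x1 + 0.27x2 subject to:
  638x1 + 103x2 ≥ 303   (crude protein)
  5x1 + 51x2 ≤ 119   (crude fibre)
  155x1 + 22x2 ≤ 479   (ash)
  x1, x2 ≥ 0.
Both inputs are positive at the optimum. Binding constraints: crude protein and crude fibre.
Optimal quantities: fish meal = 0.0998 kg, barley = 2.324 kg.
Objective = 2.03·0.0998 + 0.27·2.324 = 0.83007.

R0.830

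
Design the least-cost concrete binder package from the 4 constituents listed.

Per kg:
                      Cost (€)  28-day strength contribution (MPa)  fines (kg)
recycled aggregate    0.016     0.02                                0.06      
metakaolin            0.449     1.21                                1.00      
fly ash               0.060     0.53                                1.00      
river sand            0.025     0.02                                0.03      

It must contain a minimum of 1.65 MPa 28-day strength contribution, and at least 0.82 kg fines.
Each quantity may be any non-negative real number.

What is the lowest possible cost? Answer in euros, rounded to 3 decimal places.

€0.187

Let x1 = kg of recycled aggregate, x2 = kg of metakaolin, x3 = kg of fly ash, x4 = kg of river sand.
Minimize 0.016x1 + 0.449x2 + 0.06x3 + 0.025x4 subject to:
  0.02x1 + 1.21x2 + 0.53x3 + 0.02x4 ≥ 1.65   (28-day strength contribution)
  0.06x1 + 1x2 + 1x3 + 0.03x4 ≥ 0.82   (fines)
  x1, x2, x3, x4 ≥ 0.
The optimal basis is {fly ash}; recycled aggregate, metakaolin, river sand drop out. Binding constraint: 28-day strength contribution.
That vertex is x3 = 3.113.
Total cost: 0.06·3.113 = 0.18678.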